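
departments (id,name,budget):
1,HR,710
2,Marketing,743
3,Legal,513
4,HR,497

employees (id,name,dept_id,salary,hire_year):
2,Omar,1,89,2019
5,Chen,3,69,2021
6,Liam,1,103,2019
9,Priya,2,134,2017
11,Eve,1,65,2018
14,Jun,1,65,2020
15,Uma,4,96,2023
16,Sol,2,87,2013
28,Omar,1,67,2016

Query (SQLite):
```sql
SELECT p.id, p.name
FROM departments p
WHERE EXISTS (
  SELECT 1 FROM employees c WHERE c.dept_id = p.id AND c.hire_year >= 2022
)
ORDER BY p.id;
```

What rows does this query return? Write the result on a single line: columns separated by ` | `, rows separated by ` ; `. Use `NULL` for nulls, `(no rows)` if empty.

4 | HR

For each departments row, check whether any employees with matching dept_id has hire_year >= 2022.
Keep rows where that is true.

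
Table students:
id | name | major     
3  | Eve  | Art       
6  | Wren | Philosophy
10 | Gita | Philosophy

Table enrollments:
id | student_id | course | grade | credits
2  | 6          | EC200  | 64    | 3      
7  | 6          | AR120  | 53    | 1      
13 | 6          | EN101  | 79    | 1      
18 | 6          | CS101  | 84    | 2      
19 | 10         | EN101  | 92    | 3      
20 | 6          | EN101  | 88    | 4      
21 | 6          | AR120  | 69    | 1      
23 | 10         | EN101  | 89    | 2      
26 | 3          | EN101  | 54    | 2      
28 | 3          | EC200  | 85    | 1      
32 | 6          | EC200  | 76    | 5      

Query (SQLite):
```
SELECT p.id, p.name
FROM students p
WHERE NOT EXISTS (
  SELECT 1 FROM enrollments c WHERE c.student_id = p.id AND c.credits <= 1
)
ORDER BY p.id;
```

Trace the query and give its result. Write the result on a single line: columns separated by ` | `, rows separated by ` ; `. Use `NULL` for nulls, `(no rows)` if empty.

10 | Gita

For each students row, check whether any enrollments with matching student_id has credits <= 1.
Keep rows where that is false.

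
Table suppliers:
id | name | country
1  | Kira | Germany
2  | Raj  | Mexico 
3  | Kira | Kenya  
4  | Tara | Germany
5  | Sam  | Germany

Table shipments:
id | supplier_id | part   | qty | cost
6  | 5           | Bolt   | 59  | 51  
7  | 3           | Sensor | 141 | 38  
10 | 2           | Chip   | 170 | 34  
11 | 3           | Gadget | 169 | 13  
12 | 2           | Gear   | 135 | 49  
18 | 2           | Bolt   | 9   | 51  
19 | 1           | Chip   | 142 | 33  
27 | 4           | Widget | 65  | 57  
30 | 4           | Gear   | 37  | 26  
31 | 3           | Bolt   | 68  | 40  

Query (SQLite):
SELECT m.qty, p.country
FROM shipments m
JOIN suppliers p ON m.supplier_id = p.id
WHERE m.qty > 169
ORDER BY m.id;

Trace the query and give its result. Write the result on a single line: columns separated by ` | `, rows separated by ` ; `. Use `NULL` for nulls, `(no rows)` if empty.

170 | Mexico

Each shipments row matches the suppliers row where supplier_id = suppliers.id.
Then keep rows with m.qty > 169.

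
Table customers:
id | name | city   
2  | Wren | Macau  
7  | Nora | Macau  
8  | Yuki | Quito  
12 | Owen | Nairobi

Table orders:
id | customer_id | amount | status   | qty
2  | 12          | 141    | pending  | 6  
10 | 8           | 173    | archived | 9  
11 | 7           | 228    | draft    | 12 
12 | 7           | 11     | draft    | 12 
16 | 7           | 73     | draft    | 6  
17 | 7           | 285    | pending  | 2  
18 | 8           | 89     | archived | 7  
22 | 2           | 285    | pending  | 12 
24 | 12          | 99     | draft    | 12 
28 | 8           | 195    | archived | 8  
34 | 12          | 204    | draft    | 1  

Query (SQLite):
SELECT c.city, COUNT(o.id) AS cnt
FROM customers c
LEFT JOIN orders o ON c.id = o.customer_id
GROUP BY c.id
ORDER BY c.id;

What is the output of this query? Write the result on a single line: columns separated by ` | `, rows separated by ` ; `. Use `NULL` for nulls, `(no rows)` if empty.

LEFT JOIN keeps every customers row; unmatched ones get NULL for orders columns.
Group by customers.id and compute COUNT(o.id). COUNT(col) of an all-NULL group is 0.
  2: ids {22} → COUNT(o.id)=1
  7: ids {11, 12, 16, 17} → COUNT(o.id)=4
  8: ids {10, 18, 28} → COUNT(o.id)=3
  12: ids {2, 24, 34} → COUNT(o.id)=3

Macau | 1 ; Macau | 4 ; Quito | 3 ; Nairobi | 3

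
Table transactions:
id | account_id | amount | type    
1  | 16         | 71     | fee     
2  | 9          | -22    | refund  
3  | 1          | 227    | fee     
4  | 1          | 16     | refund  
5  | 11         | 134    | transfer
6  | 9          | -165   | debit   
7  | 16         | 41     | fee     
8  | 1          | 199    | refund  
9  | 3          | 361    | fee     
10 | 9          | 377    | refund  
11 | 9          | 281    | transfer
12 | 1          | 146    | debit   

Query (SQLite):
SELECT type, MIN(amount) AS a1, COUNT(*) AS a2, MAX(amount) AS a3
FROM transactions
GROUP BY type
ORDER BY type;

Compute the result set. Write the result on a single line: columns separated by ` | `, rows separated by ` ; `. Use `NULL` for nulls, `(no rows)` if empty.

debit | -165 | 2 | 146 ; fee | 41 | 4 | 361 ; refund | -22 | 4 | 377 ; transfer | 134 | 2 | 281

Group transactions by type.
Per group compute: MIN(amount), COUNT(*), MAX(amount).
  debit: ids {6, 12} → MIN(amount)=-165, COUNT(*)=2, MAX(amount)=146
  fee: ids {1, 3, 7, 9} → MIN(amount)=41, COUNT(*)=4, MAX(amount)=361
  refund: ids {2, 4, 8, 10} → MIN(amount)=-22, COUNT(*)=4, MAX(amount)=377
  transfer: ids {5, 11} → MIN(amount)=134, COUNT(*)=2, MAX(amount)=281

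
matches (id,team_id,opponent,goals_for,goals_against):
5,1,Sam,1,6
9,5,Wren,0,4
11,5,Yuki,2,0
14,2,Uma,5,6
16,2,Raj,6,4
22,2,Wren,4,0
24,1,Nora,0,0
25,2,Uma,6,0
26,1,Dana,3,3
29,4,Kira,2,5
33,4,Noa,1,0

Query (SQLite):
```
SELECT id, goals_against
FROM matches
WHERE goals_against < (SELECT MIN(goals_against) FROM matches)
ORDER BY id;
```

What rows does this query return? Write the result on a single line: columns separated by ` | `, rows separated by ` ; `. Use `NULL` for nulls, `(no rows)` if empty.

Scalar subquery: MIN(goals_against) over all matches rows = 0.
Keep rows where goals_against < that value.

(no rows)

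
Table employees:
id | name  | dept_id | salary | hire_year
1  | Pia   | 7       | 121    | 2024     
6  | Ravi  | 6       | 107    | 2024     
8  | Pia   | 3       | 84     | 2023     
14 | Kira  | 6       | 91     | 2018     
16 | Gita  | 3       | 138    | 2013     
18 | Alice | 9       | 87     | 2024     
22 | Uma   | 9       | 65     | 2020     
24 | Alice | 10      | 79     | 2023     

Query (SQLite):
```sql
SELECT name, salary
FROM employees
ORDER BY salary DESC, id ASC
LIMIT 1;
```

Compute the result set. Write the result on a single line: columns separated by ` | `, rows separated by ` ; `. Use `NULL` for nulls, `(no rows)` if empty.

Gita | 138

Sort by salary desc, tiebreak id asc: (138, id=16), (121, id=1), (107, id=6), (91, id=14) …. Take first 1.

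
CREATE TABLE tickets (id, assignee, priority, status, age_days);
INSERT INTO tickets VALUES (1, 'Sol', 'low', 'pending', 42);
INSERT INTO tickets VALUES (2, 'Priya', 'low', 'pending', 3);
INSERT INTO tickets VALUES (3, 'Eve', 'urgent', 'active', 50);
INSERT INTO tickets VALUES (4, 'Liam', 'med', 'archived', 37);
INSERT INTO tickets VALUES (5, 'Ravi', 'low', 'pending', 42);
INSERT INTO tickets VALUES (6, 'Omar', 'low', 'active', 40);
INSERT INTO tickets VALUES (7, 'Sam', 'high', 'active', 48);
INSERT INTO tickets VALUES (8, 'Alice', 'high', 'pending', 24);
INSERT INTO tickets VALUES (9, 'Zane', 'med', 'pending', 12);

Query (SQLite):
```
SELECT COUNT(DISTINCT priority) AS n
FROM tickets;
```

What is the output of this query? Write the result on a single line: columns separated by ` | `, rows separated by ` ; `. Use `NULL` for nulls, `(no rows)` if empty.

4

Count distinct non-NULL priority values.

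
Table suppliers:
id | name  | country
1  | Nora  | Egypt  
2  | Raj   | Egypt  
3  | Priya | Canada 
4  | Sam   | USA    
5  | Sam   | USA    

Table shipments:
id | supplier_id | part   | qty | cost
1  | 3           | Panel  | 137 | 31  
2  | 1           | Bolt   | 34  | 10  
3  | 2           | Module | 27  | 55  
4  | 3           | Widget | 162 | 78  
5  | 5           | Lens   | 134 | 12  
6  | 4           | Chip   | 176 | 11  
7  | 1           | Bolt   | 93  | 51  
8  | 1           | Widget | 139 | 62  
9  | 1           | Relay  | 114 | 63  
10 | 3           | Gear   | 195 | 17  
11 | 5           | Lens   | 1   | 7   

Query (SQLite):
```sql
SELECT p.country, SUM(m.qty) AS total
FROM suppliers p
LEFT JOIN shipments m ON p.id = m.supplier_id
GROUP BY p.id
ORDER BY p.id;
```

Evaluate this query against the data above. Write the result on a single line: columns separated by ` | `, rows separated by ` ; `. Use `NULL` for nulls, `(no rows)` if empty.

Egypt | 380 ; Egypt | 27 ; Canada | 494 ; USA | 176 ; USA | 135

LEFT JOIN keeps every suppliers row; unmatched ones get NULL for shipments columns.
Group by suppliers.id and compute SUM(m.qty). SUM over an all-NULL group is NULL.
  1: ids {2, 7, 8, 9} → SUM(m.qty)=380
  2: ids {3} → SUM(m.qty)=27
  3: ids {1, 4, 10} → SUM(m.qty)=494
  4: ids {6} → SUM(m.qty)=176
  5: ids {5, 11} → SUM(m.qty)=135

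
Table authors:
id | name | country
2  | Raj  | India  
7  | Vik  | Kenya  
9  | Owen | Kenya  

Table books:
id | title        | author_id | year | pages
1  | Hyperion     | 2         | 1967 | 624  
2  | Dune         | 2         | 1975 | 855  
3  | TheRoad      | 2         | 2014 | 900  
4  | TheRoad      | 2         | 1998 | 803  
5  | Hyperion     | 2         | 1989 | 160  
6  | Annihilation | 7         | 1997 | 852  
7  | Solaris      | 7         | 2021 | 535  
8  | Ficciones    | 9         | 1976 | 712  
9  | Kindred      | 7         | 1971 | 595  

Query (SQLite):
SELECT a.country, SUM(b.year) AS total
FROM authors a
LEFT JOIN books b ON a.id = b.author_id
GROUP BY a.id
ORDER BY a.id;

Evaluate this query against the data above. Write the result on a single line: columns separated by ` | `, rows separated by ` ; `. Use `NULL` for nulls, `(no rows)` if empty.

India | 9943 ; Kenya | 5989 ; Kenya | 1976

LEFT JOIN keeps every authors row; unmatched ones get NULL for books columns.
Group by authors.id and compute SUM(b.year). SUM over an all-NULL group is NULL.
  2: ids {1, 2, 3, 4, 5} → SUM(b.year)=9943
  7: ids {6, 7, 9} → SUM(b.year)=5989
  9: ids {8} → SUM(b.year)=1976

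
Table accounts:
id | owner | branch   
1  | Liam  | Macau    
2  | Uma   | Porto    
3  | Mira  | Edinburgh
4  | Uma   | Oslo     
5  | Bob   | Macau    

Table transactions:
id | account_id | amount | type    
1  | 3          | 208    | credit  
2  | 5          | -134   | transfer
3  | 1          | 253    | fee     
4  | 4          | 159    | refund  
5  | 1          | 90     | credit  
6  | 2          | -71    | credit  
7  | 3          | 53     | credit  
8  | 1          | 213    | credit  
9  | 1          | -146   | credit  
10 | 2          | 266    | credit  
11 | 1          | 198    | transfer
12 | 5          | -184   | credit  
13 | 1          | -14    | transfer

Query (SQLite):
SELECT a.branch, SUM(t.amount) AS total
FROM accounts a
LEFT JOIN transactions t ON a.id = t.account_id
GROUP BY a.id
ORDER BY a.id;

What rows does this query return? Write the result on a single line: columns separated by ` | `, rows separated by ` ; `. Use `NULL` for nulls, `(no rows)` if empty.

Macau | 594 ; Porto | 195 ; Edinburgh | 261 ; Oslo | 159 ; Macau | -318

LEFT JOIN keeps every accounts row; unmatched ones get NULL for transactions columns.
Group by accounts.id and compute SUM(t.amount). SUM over an all-NULL group is NULL.
  1: ids {3, 5, 8, 9, 11, 13} → SUM(t.amount)=594
  2: ids {6, 10} → SUM(t.amount)=195
  3: ids {1, 7} → SUM(t.amount)=261
  4: ids {4} → SUM(t.amount)=159
  5: ids {2, 12} → SUM(t.amount)=-318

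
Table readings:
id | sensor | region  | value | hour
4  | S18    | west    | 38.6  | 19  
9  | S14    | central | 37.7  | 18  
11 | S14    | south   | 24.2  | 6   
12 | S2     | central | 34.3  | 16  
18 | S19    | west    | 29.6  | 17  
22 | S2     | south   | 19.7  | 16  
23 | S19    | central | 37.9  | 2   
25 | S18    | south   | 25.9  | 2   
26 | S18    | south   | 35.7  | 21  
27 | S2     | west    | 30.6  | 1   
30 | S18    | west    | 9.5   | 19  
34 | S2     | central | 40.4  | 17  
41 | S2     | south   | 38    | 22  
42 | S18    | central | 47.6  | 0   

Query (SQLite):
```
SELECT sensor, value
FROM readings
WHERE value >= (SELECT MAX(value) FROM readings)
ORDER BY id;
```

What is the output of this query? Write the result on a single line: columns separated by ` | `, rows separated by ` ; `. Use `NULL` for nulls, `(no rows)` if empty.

S18 | 47.6

Scalar subquery: MAX(value) over all readings rows = 47.6.
Keep rows where value >= that value.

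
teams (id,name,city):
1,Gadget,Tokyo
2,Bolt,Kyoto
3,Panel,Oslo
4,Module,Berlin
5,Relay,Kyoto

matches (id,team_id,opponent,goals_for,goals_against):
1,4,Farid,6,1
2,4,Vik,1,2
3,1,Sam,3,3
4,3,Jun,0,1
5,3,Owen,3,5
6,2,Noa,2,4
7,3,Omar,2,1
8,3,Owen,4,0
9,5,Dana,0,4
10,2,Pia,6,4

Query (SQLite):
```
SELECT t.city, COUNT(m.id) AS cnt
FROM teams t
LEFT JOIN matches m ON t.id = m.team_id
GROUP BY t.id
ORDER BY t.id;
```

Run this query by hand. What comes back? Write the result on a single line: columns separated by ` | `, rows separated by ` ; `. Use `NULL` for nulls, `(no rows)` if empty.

Tokyo | 1 ; Kyoto | 2 ; Oslo | 4 ; Berlin | 2 ; Kyoto | 1

LEFT JOIN keeps every teams row; unmatched ones get NULL for matches columns.
Group by teams.id and compute COUNT(m.id). COUNT(col) of an all-NULL group is 0.
  1: ids {3} → COUNT(m.id)=1
  2: ids {6, 10} → COUNT(m.id)=2
  3: ids {4, 5, 7, 8} → COUNT(m.id)=4
  4: ids {1, 2} → COUNT(m.id)=2
  5: ids {9} → COUNT(m.id)=1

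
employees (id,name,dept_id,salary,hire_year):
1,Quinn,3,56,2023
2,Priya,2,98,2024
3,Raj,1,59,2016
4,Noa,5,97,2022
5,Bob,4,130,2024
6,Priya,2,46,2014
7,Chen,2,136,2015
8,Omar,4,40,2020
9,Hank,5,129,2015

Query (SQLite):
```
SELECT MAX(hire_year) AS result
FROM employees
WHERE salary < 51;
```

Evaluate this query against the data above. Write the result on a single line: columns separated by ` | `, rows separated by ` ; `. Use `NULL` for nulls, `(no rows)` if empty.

Rows where salary < 51 → hire_year values: [2014, 2020].
MAX of non-NULL values = 2020.

2020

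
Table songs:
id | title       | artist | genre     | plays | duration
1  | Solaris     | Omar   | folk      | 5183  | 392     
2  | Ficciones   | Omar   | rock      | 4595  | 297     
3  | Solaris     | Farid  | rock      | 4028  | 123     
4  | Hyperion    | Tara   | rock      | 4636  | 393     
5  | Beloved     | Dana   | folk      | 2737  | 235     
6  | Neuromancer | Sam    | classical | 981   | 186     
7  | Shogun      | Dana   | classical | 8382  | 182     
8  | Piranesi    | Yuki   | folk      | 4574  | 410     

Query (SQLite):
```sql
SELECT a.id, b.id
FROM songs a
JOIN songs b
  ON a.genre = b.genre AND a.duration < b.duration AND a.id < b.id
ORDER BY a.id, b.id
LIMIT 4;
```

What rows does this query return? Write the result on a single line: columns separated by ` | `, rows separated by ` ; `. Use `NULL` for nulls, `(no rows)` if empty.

Pairs (a,b) with same genre, a.duration < b.duration, a.id < b.id.
genre groups: classical:{6,7} folk:{1,5,8} rock:{2,3,4}
Ordered by (a.id, b.id); first 4.

1 | 8 ; 2 | 4 ; 3 | 4 ; 5 | 8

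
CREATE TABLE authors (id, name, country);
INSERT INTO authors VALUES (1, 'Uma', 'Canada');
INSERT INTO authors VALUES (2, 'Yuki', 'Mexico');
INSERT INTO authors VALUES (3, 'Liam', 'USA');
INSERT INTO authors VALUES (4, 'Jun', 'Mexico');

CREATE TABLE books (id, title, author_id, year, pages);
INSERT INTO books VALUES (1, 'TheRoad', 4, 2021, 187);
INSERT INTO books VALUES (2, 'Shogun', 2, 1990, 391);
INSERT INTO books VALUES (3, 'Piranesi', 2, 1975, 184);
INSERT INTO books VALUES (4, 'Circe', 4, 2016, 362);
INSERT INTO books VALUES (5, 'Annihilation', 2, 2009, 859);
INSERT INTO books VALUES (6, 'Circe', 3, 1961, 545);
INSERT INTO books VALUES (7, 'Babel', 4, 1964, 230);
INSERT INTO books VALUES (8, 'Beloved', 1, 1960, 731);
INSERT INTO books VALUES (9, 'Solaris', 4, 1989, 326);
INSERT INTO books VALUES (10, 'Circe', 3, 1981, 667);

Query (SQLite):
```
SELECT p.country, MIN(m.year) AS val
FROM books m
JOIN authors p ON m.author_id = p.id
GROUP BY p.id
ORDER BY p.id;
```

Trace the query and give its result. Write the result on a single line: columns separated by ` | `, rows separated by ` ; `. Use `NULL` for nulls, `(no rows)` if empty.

Canada | 1960 ; Mexico | 1975 ; USA | 1961 ; Mexico | 1964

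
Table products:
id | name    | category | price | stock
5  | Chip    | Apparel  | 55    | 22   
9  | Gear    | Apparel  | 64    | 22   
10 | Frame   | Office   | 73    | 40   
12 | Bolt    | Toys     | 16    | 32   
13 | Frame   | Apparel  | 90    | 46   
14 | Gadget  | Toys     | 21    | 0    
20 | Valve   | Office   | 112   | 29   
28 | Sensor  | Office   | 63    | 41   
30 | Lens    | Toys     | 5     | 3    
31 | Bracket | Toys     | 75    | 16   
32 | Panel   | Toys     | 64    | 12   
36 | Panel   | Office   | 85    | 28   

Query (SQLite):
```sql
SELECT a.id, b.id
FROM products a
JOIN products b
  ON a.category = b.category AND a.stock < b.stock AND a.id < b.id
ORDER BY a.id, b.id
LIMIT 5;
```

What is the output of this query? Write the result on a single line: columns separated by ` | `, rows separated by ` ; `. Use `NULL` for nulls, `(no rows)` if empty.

5 | 13 ; 9 | 13 ; 10 | 28 ; 14 | 30 ; 14 | 31

Pairs (a,b) with same category, a.stock < b.stock, a.id < b.id.
category groups: Apparel:{5,9,13} Office:{10,20,28,36} Toys:{12,14,30,31,32}
Ordered by (a.id, b.id); first 5.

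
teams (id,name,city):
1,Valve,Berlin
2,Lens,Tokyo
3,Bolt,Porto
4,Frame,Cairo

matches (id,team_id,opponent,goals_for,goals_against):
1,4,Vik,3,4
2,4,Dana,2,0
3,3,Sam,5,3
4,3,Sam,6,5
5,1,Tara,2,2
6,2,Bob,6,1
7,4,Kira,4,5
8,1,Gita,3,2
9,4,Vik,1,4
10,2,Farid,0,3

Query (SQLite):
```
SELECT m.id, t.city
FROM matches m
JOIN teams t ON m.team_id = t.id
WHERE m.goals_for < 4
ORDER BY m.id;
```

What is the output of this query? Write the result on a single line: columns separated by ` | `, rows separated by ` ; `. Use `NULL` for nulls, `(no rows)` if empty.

1 | Cairo ; 2 | Cairo ; 5 | Berlin ; 8 | Berlin ; 9 | Cairo ; 10 | Tokyo

Each matches row matches the teams row where team_id = teams.id.
Then keep rows with m.goals_for < 4.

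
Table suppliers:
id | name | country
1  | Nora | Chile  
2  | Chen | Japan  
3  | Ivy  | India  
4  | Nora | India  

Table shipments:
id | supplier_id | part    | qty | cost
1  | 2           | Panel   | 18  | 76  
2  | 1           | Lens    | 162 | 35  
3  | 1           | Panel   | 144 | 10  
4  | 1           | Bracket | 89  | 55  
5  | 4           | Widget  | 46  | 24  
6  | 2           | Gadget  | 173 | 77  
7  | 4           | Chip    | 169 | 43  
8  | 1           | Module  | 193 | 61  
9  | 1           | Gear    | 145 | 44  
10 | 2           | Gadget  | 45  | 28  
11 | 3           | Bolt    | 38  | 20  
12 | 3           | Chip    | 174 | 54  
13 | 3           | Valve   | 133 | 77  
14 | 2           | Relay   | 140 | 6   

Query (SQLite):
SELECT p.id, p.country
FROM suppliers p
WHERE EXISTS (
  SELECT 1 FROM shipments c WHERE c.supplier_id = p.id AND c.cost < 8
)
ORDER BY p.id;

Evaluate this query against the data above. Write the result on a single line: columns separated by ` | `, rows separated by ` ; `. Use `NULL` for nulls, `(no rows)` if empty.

2 | Japan

For each suppliers row, check whether any shipments with matching supplier_id has cost < 8.
Keep rows where that is true.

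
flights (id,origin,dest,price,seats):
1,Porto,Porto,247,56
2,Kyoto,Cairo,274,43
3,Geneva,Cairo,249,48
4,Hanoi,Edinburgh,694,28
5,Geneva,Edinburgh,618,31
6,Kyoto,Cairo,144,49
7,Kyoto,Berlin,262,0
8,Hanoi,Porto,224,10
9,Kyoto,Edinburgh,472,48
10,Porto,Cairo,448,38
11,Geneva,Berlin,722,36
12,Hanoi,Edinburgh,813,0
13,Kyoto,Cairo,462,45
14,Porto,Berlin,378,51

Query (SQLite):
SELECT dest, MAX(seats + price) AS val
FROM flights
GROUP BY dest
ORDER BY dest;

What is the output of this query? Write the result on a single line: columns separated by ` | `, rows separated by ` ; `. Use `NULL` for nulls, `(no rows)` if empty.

For each row compute seats + price.
Group by dest; take MAX of the expression per group.
  Berlin: ids {7, 11, 14} → MAX(seats + price)=758
  Cairo: ids {2, 3, 6, 10, 13} → MAX(seats + price)=507
  Edinburgh: ids {4, 5, 9, 12} → MAX(seats + price)=813
  Porto: ids {1, 8} → MAX(seats + price)=303

Berlin | 758 ; Cairo | 507 ; Edinburgh | 813 ; Porto | 303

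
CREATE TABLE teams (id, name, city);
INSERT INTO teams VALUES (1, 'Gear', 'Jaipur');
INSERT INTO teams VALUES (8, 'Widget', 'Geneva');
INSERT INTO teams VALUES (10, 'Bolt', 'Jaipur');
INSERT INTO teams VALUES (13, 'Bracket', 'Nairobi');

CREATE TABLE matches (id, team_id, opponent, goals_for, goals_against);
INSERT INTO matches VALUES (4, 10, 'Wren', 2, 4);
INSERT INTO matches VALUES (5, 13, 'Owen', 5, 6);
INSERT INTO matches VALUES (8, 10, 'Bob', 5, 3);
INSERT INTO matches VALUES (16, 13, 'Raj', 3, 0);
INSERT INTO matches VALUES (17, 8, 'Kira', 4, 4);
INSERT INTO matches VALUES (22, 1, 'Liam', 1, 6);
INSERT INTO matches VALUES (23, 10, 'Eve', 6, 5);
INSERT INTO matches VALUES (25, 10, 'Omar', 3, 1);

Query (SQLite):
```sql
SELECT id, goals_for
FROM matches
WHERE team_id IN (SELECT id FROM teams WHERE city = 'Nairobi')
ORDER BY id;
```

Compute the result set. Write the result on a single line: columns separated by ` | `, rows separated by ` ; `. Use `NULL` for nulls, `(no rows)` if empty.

Inner query: teams.id where city = 'Nairobi'.
Outer: keep matches rows whose team_id is in that set.
Inner query → {13}

5 | 5 ; 16 | 3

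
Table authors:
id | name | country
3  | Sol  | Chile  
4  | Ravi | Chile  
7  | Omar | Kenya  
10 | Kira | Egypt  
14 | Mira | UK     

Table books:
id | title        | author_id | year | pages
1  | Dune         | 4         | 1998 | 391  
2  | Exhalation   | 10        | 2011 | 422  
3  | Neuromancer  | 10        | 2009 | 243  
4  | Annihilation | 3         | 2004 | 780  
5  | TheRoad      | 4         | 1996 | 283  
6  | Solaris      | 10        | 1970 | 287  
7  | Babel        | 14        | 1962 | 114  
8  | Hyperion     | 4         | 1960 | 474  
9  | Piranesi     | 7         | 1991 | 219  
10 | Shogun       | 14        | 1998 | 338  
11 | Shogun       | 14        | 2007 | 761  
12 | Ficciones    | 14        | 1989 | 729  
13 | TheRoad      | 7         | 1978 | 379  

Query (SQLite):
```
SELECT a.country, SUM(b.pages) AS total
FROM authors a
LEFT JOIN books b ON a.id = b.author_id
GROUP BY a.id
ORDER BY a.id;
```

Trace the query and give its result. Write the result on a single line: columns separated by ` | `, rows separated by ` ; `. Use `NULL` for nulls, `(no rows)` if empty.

Chile | 780 ; Chile | 1148 ; Kenya | 598 ; Egypt | 952 ; UK | 1942

LEFT JOIN keeps every authors row; unmatched ones get NULL for books columns.
Group by authors.id and compute SUM(b.pages). SUM over an all-NULL group is NULL.
  3: ids {4} → SUM(b.pages)=780
  4: ids {1, 5, 8} → SUM(b.pages)=1148
  7: ids {9, 13} → SUM(b.pages)=598
  10: ids {2, 3, 6} → SUM(b.pages)=952
  14: ids {7, 10, 11, 12} → SUM(b.pages)=1942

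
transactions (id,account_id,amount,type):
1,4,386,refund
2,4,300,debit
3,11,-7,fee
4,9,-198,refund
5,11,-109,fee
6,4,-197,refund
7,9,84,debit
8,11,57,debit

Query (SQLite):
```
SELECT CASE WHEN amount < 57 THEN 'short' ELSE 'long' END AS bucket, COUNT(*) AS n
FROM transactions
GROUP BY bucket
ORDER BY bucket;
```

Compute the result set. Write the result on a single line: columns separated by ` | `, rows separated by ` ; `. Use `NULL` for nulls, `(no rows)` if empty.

Bucket rows by amount < 57 → 'short' else 'long'; count each bucket.

long | 4 ; short | 4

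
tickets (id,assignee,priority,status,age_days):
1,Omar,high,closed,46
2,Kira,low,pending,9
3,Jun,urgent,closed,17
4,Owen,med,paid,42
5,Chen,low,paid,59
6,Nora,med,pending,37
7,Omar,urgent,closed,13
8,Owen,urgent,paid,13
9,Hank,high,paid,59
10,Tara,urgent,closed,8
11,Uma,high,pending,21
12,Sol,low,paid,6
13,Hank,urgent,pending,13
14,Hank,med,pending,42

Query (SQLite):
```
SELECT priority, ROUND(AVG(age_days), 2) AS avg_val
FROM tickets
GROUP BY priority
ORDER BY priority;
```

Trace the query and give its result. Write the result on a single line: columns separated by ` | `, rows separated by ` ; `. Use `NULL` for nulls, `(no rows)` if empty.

Partition tickets by priority; compute ROUND(AVG(age_days), 2) within each group.
  high: ids {1, 9, 11} → ROUND(AVG(age_days), 2)=42
  low: ids {2, 5, 12} → ROUND(AVG(age_days), 2)=24.67
  med: ids {4, 6, 14} → ROUND(AVG(age_days), 2)=40.33
  urgent: ids {3, 7, 8, 10, 13} → ROUND(AVG(age_days), 2)=12.8

high | 42 ; low | 24.67 ; med | 40.33 ; urgent | 12.8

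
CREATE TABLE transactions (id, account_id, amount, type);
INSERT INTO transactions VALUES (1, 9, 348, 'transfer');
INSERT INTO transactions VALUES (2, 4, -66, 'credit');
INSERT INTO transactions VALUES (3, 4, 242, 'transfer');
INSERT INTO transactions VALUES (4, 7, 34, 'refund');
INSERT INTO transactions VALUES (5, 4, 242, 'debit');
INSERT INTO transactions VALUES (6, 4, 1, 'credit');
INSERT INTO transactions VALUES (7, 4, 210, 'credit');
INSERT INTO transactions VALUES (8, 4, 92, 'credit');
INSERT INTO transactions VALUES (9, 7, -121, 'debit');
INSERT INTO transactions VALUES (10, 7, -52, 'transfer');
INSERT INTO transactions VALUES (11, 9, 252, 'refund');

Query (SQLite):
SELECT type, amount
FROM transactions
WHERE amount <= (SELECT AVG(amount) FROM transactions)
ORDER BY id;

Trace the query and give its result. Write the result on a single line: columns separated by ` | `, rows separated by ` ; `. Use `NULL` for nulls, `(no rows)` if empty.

credit | -66 ; refund | 34 ; credit | 1 ; credit | 92 ; debit | -121 ; transfer | -52

Scalar subquery: AVG(amount) over all transactions rows = 107.454545 (≈; comparison uses full precision).
Keep rows where amount <= that value.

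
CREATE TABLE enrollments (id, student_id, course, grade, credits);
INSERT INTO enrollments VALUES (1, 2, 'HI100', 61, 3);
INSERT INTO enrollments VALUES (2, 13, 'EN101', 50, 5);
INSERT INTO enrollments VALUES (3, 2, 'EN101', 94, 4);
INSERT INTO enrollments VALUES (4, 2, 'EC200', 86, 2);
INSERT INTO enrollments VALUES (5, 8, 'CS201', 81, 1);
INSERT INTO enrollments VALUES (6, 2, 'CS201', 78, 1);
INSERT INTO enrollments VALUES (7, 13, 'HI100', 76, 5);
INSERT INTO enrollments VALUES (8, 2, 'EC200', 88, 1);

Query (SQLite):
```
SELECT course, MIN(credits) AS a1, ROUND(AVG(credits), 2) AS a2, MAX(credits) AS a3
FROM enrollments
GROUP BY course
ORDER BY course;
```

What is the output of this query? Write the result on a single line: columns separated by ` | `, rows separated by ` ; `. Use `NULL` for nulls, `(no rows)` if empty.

Group enrollments by course.
Per group compute: MIN(credits), ROUND(AVG(credits), 2), MAX(credits).
  CS201: ids {5, 6} → MIN(credits)=1, ROUND(AVG(credits), 2)=1, MAX(credits)=1
  EC200: ids {4, 8} → MIN(credits)=1, ROUND(AVG(credits), 2)=1.5, MAX(credits)=2
  EN101: ids {2, 3} → MIN(credits)=4, ROUND(AVG(credits), 2)=4.5, MAX(credits)=5
  HI100: ids {1, 7} → MIN(credits)=3, ROUND(AVG(credits), 2)=4, MAX(credits)=5

CS201 | 1 | 1 | 1 ; EC200 | 1 | 1.5 | 2 ; EN101 | 4 | 4.5 | 5 ; HI100 | 3 | 4 | 5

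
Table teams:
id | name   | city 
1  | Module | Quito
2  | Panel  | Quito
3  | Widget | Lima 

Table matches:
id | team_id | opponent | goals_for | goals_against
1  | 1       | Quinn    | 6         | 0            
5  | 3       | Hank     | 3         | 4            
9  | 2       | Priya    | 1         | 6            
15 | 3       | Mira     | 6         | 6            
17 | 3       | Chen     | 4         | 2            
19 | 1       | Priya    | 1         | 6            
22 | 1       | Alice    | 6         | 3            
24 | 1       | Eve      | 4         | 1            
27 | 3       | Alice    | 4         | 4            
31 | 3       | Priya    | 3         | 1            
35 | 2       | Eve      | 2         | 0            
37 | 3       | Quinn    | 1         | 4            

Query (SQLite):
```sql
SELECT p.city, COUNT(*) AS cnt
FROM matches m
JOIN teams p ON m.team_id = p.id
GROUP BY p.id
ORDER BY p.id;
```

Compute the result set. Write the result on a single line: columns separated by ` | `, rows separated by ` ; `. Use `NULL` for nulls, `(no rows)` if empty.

Quito | 4 ; Quito | 2 ; Lima | 6

Join each matches row to its teams via team_id.
Group joined rows by teams.id; compute COUNT(*) per group.
  1: ids {1, 19, 22, 24} → COUNT(*)=4
  2: ids {9, 35} → COUNT(*)=2
  3: ids {5, 15, 17, 27, 31, 37} → COUNT(*)=6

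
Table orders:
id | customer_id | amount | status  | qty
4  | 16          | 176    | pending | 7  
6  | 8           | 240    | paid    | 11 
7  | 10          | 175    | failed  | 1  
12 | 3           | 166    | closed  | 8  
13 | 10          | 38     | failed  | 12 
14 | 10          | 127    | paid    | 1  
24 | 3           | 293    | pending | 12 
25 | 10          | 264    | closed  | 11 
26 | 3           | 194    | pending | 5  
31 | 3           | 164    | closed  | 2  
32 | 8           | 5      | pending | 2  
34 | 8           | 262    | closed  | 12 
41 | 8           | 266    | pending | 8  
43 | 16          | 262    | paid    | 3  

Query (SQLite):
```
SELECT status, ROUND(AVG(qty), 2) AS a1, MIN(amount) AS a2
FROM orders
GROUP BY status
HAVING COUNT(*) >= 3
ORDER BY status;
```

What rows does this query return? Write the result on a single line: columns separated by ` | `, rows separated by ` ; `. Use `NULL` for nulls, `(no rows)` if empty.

Group orders by status.
Per group compute: ROUND(AVG(qty), 2), MIN(amount).
HAVING: drop groups with fewer than 3 rows.
  closed: ids {12, 25, 31, 34} → ROUND(AVG(qty), 2)=8.25, MIN(amount)=164
  failed: ids {7, 13} → ROUND(AVG(qty), 2)=6.5, MIN(amount)=38
  paid: ids {6, 14, 43} → ROUND(AVG(qty), 2)=5, MIN(amount)=127
  pending: ids {4, 24, 26, 32, 41} → ROUND(AVG(qty), 2)=6.8, MIN(amount)=5

closed | 8.25 | 164 ; paid | 5 | 127 ; pending | 6.8 | 5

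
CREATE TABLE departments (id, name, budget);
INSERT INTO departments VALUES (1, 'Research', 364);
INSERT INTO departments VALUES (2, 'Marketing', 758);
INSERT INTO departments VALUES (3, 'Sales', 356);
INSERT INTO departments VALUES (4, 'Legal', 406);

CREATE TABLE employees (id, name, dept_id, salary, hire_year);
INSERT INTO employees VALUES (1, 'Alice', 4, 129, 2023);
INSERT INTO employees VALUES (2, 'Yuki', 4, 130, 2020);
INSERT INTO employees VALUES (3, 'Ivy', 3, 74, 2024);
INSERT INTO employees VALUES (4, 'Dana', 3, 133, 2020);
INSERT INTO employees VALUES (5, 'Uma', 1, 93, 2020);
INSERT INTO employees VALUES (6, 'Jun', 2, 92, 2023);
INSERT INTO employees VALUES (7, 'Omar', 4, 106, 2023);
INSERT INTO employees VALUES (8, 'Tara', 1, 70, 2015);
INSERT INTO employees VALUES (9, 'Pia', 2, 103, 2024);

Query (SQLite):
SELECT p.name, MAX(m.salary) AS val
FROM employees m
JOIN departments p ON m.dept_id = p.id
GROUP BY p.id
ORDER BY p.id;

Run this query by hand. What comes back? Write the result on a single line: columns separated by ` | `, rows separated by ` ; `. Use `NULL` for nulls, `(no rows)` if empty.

Join each employees row to its departments via dept_id.
Group joined rows by departments.id; compute MAX(m.salary) per group.
  1: ids {5, 8} → MAX(m.salary)=93
  2: ids {6, 9} → MAX(m.salary)=103
  3: ids {3, 4} → MAX(m.salary)=133
  4: ids {1, 2, 7} → MAX(m.salary)=130

Research | 93 ; Marketing | 103 ; Sales | 133 ; Legal | 130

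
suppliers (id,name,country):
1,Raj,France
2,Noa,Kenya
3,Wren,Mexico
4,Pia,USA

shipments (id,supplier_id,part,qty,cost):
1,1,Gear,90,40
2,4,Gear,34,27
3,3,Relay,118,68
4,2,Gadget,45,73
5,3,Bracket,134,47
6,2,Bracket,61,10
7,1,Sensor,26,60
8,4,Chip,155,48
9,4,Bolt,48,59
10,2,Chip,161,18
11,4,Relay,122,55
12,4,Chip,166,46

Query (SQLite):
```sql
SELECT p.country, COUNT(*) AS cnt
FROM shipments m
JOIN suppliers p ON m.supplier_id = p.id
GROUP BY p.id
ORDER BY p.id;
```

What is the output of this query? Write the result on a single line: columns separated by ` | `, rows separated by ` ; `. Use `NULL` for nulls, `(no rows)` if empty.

Join each shipments row to its suppliers via supplier_id.
Group joined rows by suppliers.id; compute COUNT(*) per group.
  1: ids {1, 7} → COUNT(*)=2
  2: ids {4, 6, 10} → COUNT(*)=3
  3: ids {3, 5} → COUNT(*)=2
  4: ids {2, 8, 9, 11, 12} → COUNT(*)=5

France | 2 ; Kenya | 3 ; Mexico | 2 ; USA | 5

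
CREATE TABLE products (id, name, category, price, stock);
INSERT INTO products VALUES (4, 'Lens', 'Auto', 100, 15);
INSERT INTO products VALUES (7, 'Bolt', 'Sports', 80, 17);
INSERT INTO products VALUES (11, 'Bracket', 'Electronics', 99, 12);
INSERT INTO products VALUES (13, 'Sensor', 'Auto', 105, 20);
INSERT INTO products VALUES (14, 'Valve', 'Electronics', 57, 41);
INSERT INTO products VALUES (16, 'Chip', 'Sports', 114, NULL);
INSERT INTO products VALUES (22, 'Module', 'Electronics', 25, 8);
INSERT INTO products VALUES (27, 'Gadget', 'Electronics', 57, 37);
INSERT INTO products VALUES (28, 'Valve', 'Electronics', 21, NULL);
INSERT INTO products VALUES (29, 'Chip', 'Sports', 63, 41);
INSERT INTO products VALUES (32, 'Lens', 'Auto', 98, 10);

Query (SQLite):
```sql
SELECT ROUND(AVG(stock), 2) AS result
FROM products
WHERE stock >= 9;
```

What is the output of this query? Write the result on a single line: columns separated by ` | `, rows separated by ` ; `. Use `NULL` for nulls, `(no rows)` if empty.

24.13

Rows where stock >= 9 → stock values: [15, 17, 12, 20, 41, 37, 41, 10].
AVG = 193 / 8 (rounded to 2 dp).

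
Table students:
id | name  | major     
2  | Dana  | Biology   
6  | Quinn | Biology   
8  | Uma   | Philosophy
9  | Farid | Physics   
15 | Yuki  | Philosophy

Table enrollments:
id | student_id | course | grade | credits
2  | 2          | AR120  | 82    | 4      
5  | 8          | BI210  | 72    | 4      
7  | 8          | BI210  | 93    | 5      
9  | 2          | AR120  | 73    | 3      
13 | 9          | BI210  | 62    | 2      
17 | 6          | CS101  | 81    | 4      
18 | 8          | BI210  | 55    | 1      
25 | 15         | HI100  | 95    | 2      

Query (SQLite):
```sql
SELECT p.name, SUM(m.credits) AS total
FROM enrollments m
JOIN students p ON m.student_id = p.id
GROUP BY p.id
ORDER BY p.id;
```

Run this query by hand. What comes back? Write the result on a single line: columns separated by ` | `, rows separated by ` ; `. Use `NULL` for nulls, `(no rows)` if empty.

Dana | 7 ; Quinn | 4 ; Uma | 10 ; Farid | 2 ; Yuki | 2

Join each enrollments row to its students via student_id.
Group joined rows by students.id; compute SUM(m.credits) per group.
  2: ids {2, 9} → SUM(m.credits)=7
  6: ids {17} → SUM(m.credits)=4
  8: ids {5, 7, 18} → SUM(m.credits)=10
  9: ids {13} → SUM(m.credits)=2
  15: ids {25} → SUM(m.credits)=2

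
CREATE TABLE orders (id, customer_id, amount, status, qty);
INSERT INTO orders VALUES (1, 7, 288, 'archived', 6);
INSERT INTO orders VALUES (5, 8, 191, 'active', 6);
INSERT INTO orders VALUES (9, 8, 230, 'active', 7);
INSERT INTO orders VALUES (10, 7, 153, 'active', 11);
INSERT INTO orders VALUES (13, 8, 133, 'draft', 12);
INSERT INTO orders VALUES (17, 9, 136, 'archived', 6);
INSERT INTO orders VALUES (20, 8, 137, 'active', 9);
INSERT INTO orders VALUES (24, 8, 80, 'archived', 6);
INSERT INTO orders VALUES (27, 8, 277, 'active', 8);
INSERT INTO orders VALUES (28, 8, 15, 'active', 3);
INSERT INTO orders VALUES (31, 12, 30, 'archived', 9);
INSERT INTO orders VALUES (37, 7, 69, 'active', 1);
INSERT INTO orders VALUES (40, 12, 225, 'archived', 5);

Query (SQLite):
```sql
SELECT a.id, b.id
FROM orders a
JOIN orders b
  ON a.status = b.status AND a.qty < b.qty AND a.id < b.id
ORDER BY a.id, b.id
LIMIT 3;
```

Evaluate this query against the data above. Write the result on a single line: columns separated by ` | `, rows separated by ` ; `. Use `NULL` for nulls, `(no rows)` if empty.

1 | 31 ; 5 | 9 ; 5 | 10

Pairs (a,b) with same status, a.qty < b.qty, a.id < b.id.
status groups: active:{5,9,10,20,27,28,37} archived:{1,17,24,31,40} draft:{13}
Ordered by (a.id, b.id); first 3.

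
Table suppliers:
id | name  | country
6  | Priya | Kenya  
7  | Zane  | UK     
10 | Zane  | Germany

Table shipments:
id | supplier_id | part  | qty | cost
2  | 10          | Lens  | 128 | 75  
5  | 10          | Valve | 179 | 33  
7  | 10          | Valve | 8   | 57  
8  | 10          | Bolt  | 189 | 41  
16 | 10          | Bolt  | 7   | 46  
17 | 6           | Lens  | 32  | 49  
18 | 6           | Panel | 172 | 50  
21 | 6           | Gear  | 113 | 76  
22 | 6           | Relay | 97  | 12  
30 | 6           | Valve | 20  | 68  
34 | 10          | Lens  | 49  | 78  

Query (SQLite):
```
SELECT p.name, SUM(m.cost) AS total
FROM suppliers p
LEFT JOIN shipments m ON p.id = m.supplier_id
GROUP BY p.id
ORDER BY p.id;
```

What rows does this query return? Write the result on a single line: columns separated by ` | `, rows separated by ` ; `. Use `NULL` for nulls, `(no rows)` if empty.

LEFT JOIN keeps every suppliers row; unmatched ones get NULL for shipments columns.
Group by suppliers.id and compute SUM(m.cost). SUM over an all-NULL group is NULL.
  6: ids {17, 18, 21, 22, 30} → SUM(m.cost)=255
  7: ids {—} → SUM(m.cost)=NULL
  10: ids {2, 5, 7, 8, 16, 34} → SUM(m.cost)=330

Priya | 255 ; Zane | NULL ; Zane | 330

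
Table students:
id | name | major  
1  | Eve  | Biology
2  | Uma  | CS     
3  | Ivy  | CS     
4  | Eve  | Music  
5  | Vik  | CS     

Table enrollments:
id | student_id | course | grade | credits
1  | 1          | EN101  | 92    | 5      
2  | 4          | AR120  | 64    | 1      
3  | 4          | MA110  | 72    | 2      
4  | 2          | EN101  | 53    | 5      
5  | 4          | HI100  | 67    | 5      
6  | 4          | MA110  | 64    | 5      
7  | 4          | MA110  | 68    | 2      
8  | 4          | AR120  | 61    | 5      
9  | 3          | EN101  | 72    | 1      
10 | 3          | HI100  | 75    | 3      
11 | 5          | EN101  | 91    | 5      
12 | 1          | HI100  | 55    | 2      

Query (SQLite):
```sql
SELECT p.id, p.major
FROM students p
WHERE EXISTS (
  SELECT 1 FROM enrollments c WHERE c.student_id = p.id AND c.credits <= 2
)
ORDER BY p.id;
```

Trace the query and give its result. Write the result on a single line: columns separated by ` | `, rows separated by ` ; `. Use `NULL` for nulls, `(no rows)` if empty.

1 | Biology ; 3 | CS ; 4 | Music

For each students row, check whether any enrollments with matching student_id has credits <= 2.
Keep rows where that is true.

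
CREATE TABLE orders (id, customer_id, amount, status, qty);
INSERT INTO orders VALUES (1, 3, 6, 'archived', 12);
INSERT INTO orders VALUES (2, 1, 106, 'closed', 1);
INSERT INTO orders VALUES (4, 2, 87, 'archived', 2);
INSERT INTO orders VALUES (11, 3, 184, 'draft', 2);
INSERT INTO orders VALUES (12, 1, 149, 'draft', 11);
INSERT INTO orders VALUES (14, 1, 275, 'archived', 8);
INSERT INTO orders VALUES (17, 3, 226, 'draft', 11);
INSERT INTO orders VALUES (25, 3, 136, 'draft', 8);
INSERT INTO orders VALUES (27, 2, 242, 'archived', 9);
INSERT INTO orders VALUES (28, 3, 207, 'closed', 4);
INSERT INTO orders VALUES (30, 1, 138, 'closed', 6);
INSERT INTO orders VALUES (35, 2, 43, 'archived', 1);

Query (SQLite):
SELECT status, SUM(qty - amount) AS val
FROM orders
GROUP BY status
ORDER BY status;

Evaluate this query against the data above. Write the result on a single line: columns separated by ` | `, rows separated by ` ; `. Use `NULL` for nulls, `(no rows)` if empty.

For each row compute qty - amount.
Group by status; take SUM of the expression per group.
  archived: ids {1, 4, 14, 27, 35} → SUM(qty - amount)=-621
  closed: ids {2, 28, 30} → SUM(qty - amount)=-440
  draft: ids {11, 12, 17, 25} → SUM(qty - amount)=-663

archived | -621 ; closed | -440 ; draft | -663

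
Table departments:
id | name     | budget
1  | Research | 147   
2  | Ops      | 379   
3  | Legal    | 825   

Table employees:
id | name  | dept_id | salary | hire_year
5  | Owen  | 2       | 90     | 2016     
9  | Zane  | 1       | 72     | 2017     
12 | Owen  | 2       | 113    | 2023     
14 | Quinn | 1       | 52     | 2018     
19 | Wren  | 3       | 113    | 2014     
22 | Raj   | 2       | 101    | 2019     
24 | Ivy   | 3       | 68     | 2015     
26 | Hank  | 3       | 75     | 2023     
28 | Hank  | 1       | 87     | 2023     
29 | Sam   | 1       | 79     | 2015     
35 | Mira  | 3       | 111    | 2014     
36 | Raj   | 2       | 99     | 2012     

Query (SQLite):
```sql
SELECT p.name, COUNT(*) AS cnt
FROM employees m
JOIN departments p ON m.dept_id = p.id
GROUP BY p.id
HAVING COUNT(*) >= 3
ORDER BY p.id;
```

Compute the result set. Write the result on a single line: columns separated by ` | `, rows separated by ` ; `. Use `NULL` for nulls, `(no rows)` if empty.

Join each employees row to its departments via dept_id.
Group joined rows by departments.id; compute COUNT(*) per group.
HAVING: keep groups with count ≥ 3.
  1: ids {9, 14, 28, 29} → COUNT(*)=4
  2: ids {5, 12, 22, 36} → COUNT(*)=4
  3: ids {19, 24, 26, 35} → COUNT(*)=4

Research | 4 ; Ops | 4 ; Legal | 4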